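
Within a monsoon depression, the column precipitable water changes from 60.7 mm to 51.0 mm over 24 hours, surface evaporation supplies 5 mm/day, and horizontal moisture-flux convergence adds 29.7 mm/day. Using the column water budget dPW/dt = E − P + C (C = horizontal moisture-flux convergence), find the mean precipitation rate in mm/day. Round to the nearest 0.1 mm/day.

P ≈ 44.4 mm/day

dPW/dt = (51.0 − 60.7) mm / (24/24 day) = -9.700 mm/day.
P = E + C − dPW/dt = 5 + (29.7) − (-9.700) = 44.4 mm/day.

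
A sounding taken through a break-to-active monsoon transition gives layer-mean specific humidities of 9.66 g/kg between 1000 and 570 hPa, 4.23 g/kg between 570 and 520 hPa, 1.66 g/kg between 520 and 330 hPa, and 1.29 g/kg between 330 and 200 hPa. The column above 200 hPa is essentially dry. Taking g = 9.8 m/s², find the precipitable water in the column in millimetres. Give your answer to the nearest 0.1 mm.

Precipitable water is the column-integrated vapour mass per unit area: PW = (1/g) Σ q̄ Δp, with q in kg/kg and Δp in Pa (1 kg/m² of water = 1 mm).
Layer 1000–570 hPa: Δp = 430 hPa = 43000 Pa, q̄ = 0.00966 kg/kg → 0.00966 × 43000 / 9.8 = 42.39 mm
Layer 570–520 hPa: Δp = 50 hPa = 5000 Pa, q̄ = 0.00423 kg/kg → 0.00423 × 5000 / 9.8 = 2.16 mm
Layer 520–330 hPa: Δp = 190 hPa = 19000 Pa, q̄ = 0.00166 kg/kg → 0.00166 × 19000 / 9.8 = 3.22 mm
Layer 330–200 hPa: Δp = 130 hPa = 13000 Pa, q̄ = 0.00129 kg/kg → 0.00129 × 13000 / 9.8 = 1.71 mm
PW = 42.39 + 2.16 + 3.22 + 1.71 = 49.48 ≈ 49.5 mm.

PW ≈ 49.5 mm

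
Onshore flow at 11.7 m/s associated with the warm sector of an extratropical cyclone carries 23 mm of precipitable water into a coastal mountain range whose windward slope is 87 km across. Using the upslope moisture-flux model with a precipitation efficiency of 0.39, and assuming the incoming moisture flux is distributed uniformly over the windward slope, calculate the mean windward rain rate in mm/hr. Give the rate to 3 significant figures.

Incoming column moisture flux per unit ridge length: F = V × PW = 11.7 × 23 = 269.1 mm·m/s.
Spread over the 87 km slope with efficiency ε = 0.39: R = ε·F/W = 0.39 × 269.1 / 87000 m = 1.206e-03 mm/s.
R = 1.206e-03 × 3600 = 4.34 mm/hr.

R ≈ 4.34 mm/hr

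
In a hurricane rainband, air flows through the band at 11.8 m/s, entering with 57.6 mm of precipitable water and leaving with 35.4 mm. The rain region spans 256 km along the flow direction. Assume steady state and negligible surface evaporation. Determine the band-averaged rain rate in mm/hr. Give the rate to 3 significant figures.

Column moisture flux per unit crosswind length is F = V × PW.
Inflow: F_in = 11.8 × 57.6 = 679.68 mm·m/s
Outflow: F_out = 11.8 × 35.4 = 417.72 mm·m/s
Steady-state rate R = (F_in − F_out)/L = (679.68 − 417.72) / 256000 m = 1.023e-03 mm/s.
R = 1.023e-03 × 3600 = 3.68 mm/hr.

R ≈ 3.68 mm/hr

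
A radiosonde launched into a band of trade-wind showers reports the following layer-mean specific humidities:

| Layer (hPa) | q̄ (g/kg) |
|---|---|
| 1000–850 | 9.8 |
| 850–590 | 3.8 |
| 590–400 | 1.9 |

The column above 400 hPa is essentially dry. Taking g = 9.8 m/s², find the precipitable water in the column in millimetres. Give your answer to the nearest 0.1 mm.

PW ≈ 28.8 mm

Precipitable water is the column-integrated vapour mass per unit area: PW = (1/g) Σ q̄ Δp, with q in kg/kg and Δp in Pa (1 kg/m² of water = 1 mm).
Layer 1000–850 hPa: Δp = 150 hPa = 15000 Pa, q̄ = 0.0098 kg/kg → 0.0098 × 15000 / 9.8 = 15.00 mm
Layer 850–590 hPa: Δp = 260 hPa = 26000 Pa, q̄ = 0.0038 kg/kg → 0.0038 × 26000 / 9.8 = 10.08 mm
Layer 590–400 hPa: Δp = 190 hPa = 19000 Pa, q̄ = 0.0019 kg/kg → 0.0019 × 19000 / 9.8 = 3.68 mm
PW = 15.00 + 10.08 + 3.68 = 28.76 ≈ 28.8 mm.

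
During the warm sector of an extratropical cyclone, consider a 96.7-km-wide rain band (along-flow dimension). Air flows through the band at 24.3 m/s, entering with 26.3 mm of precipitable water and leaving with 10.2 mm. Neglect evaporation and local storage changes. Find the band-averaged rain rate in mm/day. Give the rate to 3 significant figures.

R ≈ 350 mm/day

Column moisture flux per unit crosswind length is F = V × PW.
Inflow: F_in = 24.3 × 26.3 = 639.09 mm·m/s
Outflow: F_out = 24.3 × 10.2 = 247.86 mm·m/s
Steady-state rate R = (F_in − F_out)/L = (639.09 − 247.86) / 96700 m = 4.046e-03 mm/s.
R = 4.046e-03 × 3600 × 24 = 350 mm/day.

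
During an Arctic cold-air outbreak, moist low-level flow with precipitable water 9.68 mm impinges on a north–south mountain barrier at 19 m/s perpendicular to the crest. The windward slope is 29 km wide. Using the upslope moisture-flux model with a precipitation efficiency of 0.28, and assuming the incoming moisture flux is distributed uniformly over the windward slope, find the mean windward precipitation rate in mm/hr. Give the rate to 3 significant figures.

R ≈ 6.39 mm/hr

Incoming column moisture flux per unit ridge length: F = V × PW = 19 × 9.68 = 183.92 mm·m/s.
Spread over the 29 km slope with efficiency ε = 0.28: R = ε·F/W = 0.28 × 183.92 / 29000 m = 1.776e-03 mm/s.
R = 1.776e-03 × 3600 = 6.39 mm/hr.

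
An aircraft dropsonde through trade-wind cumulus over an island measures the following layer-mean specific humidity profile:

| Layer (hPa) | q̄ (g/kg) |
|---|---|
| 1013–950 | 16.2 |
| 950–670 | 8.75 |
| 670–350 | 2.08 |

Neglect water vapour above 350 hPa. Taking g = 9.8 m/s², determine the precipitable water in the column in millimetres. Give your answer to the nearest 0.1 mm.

Precipitable water is the column-integrated vapour mass per unit area: PW = (1/g) Σ q̄ Δp, with q in kg/kg and Δp in Pa (1 kg/m² of water = 1 mm).
Layer 1013–950 hPa: Δp = 63 hPa = 6300 Pa, q̄ = 0.0162 kg/kg → 0.0162 × 6300 / 9.8 = 10.41 mm
Layer 950–670 hPa: Δp = 280 hPa = 28000 Pa, q̄ = 0.00875 kg/kg → 0.00875 × 28000 / 9.8 = 25.00 mm
Layer 670–350 hPa: Δp = 320 hPa = 32000 Pa, q̄ = 0.00208 kg/kg → 0.00208 × 32000 / 9.8 = 6.79 mm
PW = 10.41 + 25.00 + 6.79 = 42.20 ≈ 42.2 mm.

PW ≈ 42.2 mm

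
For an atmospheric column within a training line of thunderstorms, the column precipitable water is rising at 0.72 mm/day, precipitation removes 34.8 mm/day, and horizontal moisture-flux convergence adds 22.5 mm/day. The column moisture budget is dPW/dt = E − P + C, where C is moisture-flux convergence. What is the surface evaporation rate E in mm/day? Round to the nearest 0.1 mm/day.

dPW/dt = +0.72 mm/day.
E = dPW/dt + P − C = (+0.72) + 34.8 − (22.5) = 13.0 mm/day.

E ≈ 13.0 mm/day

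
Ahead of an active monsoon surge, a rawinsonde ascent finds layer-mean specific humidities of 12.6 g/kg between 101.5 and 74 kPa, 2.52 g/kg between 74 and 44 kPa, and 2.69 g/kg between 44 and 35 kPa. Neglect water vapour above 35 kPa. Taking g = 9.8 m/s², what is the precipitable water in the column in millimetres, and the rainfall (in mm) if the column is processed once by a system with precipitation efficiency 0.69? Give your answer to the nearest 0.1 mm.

PW ≈ 45.5 mm; rainfall ≈ 31.4 mm

Precipitable water is the column-integrated vapour mass per unit area: PW = (1/g) Σ q̄ Δp, with q in kg/kg and Δp in Pa (1 kg/m² of water = 1 mm).
Layer 101.5–74 kPa: Δp = 275 hPa = 27500 Pa, q̄ = 0.0126 kg/kg → 0.0126 × 27500 / 9.8 = 35.36 mm
Layer 74–44 kPa: Δp = 300 hPa = 30000 Pa, q̄ = 0.00252 kg/kg → 0.00252 × 30000 / 9.8 = 7.71 mm
Layer 44–35 kPa: Δp = 90 hPa = 9000 Pa, q̄ = 0.00269 kg/kg → 0.00269 × 9000 / 9.8 = 2.47 mm
PW = 35.36 + 7.71 + 2.47 = 45.54 ≈ 45.5 mm.
Rainfall = ε × PW = 0.69 × 45.5 = 31.4 mm.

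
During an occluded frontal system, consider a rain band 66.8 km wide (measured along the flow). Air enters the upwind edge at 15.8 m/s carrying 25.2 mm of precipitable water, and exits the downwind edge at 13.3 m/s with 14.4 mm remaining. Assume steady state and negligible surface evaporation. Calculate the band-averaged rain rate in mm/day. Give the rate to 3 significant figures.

Column moisture flux per unit crosswind length is F = V × PW.
Inflow: F_in = 15.8 × 25.2 = 398.16 mm·m/s
Outflow: F_out = 13.3 × 14.4 = 191.52 mm·m/s
Steady-state rate R = (F_in − F_out)/L = (398.16 − 191.52) / 66800 m = 3.093e-03 mm/s.
R = 3.093e-03 × 3600 × 24 = 267 mm/day.

R ≈ 267 mm/day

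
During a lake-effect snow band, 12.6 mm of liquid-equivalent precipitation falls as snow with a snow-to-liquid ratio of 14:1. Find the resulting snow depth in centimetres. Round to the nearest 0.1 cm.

Snow depth = liquid × ratio = 12.6 mm × 14 = 176.4 mm = 17.6 cm.

snow depth ≈ 17.6 cm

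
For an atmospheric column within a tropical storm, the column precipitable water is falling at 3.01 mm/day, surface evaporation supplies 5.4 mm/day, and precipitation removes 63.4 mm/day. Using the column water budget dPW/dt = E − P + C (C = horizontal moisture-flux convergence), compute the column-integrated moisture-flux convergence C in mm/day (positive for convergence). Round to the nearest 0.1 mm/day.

dPW/dt = -3.01 mm/day.
C = dPW/dt − E + P = (-3.01) − 5.4 + 63.4 = 55.0 mm/day.

C ≈ 55.0 mm/day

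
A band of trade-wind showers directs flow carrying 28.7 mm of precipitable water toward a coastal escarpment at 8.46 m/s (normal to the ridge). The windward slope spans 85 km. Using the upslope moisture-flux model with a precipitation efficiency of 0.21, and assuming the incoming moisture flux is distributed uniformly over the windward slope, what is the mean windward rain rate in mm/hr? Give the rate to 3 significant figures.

Incoming column moisture flux per unit ridge length: F = V × PW = 8.46 × 28.7 = 242.802 mm·m/s.
Spread over the 85 km slope with efficiency ε = 0.21: R = ε·F/W = 0.21 × 242.802 / 85000 m = 5.999e-04 mm/s.
R = 5.999e-04 × 3600 = 2.16 mm/hr.

R ≈ 2.16 mm/hr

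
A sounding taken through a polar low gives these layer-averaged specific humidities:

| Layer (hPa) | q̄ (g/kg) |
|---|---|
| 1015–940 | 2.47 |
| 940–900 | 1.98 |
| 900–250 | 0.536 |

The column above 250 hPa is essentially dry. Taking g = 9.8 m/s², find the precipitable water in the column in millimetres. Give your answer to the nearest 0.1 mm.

Precipitable water is the column-integrated vapour mass per unit area: PW = (1/g) Σ q̄ Δp, with q in kg/kg and Δp in Pa (1 kg/m² of water = 1 mm).
Layer 1015–940 hPa: Δp = 75 hPa = 7500 Pa, q̄ = 0.00247 kg/kg → 0.00247 × 7500 / 9.8 = 1.89 mm
Layer 940–900 hPa: Δp = 40 hPa = 4000 Pa, q̄ = 0.00198 kg/kg → 0.00198 × 4000 / 9.8 = 0.81 mm
Layer 900–250 hPa: Δp = 650 hPa = 65000 Pa, q̄ = 0.000536 kg/kg → 0.000536 × 65000 / 9.8 = 3.56 mm
PW = 1.89 + 0.81 + 3.56 = 6.26 ≈ 6.3 mm.

PW ≈ 6.3 mm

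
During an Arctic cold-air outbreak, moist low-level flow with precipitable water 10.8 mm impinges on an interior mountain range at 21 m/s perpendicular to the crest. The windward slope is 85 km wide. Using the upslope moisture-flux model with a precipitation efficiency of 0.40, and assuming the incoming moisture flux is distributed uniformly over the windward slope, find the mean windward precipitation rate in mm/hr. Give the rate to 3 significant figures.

R ≈ 3.84 mm/hr

Incoming column moisture flux per unit ridge length: F = V × PW = 21 × 10.8 = 226.8 mm·m/s.
Spread over the 85 km slope with efficiency ε = 0.40: R = ε·F/W = 0.40 × 226.8 / 85000 m = 1.067e-03 mm/s.
R = 1.067e-03 × 3600 = 3.84 mm/hr.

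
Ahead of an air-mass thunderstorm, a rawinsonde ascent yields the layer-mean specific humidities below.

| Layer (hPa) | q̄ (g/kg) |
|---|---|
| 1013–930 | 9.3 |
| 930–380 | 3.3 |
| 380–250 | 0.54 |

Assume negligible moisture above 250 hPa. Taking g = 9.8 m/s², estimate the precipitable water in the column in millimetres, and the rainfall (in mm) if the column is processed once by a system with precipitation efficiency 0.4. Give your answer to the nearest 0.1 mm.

PW ≈ 27.1 mm; rainfall ≈ 10.8 mm

Precipitable water is the column-integrated vapour mass per unit area: PW = (1/g) Σ q̄ Δp, with q in kg/kg and Δp in Pa (1 kg/m² of water = 1 mm).
Layer 1013–930 hPa: Δp = 83 hPa = 8300 Pa, q̄ = 0.0093 kg/kg → 0.0093 × 8300 / 9.8 = 7.88 mm
Layer 930–380 hPa: Δp = 550 hPa = 55000 Pa, q̄ = 0.0033 kg/kg → 0.0033 × 55000 / 9.8 = 18.52 mm
Layer 380–250 hPa: Δp = 130 hPa = 13000 Pa, q̄ = 0.00054 kg/kg → 0.00054 × 13000 / 9.8 = 0.72 mm
PW = 7.88 + 18.52 + 0.72 = 27.12 ≈ 27.1 mm.
Rainfall = ε × PW = 0.4 × 27.1 = 10.8 mm.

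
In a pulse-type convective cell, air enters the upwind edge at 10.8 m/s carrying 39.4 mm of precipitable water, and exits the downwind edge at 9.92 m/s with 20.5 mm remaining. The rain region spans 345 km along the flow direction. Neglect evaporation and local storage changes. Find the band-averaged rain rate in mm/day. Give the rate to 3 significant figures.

Column moisture flux per unit crosswind length is F = V × PW.
Inflow: F_in = 10.8 × 39.4 = 425.52 mm·m/s
Outflow: F_out = 9.92 × 20.5 = 203.36 mm·m/s
Steady-state rate R = (F_in − F_out)/L = (425.52 − 203.36) / 345000 m = 6.439e-04 mm/s.
R = 6.439e-04 × 3600 × 24 = 55.6 mm/day.

R ≈ 55.6 mm/day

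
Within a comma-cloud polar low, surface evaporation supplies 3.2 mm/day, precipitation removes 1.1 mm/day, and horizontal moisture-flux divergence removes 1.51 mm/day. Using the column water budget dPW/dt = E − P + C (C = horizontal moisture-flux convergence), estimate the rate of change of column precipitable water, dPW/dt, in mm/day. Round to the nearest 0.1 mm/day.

dPW/dt = E − P + C = 3.2 − 1.1 + (-1.51) = 0.6 mm/day.

dPW/dt ≈ 0.6 mm/day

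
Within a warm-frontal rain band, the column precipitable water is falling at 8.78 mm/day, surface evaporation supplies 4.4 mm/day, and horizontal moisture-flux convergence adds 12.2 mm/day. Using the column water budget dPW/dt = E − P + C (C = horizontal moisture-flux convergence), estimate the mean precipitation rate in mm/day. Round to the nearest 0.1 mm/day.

dPW/dt = -8.78 mm/day.
P = E + C − dPW/dt = 4.4 + (12.2) − (-8.78) = 25.4 mm/day.

P ≈ 25.4 mm/day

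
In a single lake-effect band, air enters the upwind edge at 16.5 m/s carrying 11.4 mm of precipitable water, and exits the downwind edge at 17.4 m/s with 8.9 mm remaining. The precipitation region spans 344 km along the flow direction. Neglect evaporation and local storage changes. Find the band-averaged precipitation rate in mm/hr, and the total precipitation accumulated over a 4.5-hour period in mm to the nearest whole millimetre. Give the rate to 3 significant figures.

Column moisture flux per unit crosswind length is F = V × PW.
Inflow: F_in = 16.5 × 11.4 = 188.1 mm·m/s
Outflow: F_out = 17.4 × 8.9 = 154.86 mm·m/s
Steady-state rate R = (F_in − F_out)/L = (188.1 − 154.86) / 344000 m = 9.663e-05 mm/s.
R = 9.663e-05 × 3600 = 0.348 mm/hr.
Over 4.5 h: total = 0.348 × 4.5 = 1.566 ≈ 2 mm.

R ≈ 0.348 mm/hr; total ≈ 2 mm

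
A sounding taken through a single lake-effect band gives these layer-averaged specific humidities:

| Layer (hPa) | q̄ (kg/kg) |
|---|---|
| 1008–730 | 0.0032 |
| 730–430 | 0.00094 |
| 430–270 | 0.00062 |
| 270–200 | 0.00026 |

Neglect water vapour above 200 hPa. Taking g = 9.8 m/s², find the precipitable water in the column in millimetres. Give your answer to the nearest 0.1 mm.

PW ≈ 13.2 mm

Precipitable water is the column-integrated vapour mass per unit area: PW = (1/g) Σ q̄ Δp, with q in kg/kg and Δp in Pa (1 kg/m² of water = 1 mm).
Layer 1008–730 hPa: Δp = 278 hPa = 27800 Pa, q̄ = 0.0032 kg/kg → 0.0032 × 27800 / 9.8 = 9.08 mm
Layer 730–430 hPa: Δp = 300 hPa = 30000 Pa, q̄ = 0.00094 kg/kg → 0.00094 × 30000 / 9.8 = 2.88 mm
Layer 430–270 hPa: Δp = 160 hPa = 16000 Pa, q̄ = 0.00062 kg/kg → 0.00062 × 16000 / 9.8 = 1.01 mm
Layer 270–200 hPa: Δp = 70 hPa = 7000 Pa, q̄ = 0.00026 kg/kg → 0.00026 × 7000 / 9.8 = 0.19 mm
PW = 9.08 + 2.88 + 1.01 + 0.19 = 13.16 ≈ 13.2 mm.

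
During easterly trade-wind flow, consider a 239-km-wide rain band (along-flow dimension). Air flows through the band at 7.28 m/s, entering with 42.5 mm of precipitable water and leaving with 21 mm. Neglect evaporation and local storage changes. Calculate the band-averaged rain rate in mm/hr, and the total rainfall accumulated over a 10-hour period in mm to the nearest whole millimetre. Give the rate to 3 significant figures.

Column moisture flux per unit crosswind length is F = V × PW.
Inflow: F_in = 7.28 × 42.5 = 309.4 mm·m/s
Outflow: F_out = 7.28 × 21 = 152.88 mm·m/s
Steady-state rate R = (F_in − F_out)/L = (309.4 − 152.88) / 239000 m = 6.549e-04 mm/s.
R = 6.549e-04 × 3600 = 2.36 mm/hr.
Over 10 h: total = 2.36 × 10 = 23.6 ≈ 24 mm.

R ≈ 2.36 mm/hr; total ≈ 24 mm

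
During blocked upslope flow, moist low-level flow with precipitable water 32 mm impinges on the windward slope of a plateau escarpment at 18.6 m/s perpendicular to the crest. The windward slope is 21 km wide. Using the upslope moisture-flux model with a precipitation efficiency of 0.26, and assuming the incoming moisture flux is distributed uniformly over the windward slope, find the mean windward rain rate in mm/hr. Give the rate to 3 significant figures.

R ≈ 26.5 mm/hr

Incoming column moisture flux per unit ridge length: F = V × PW = 18.6 × 32 = 595.2 mm·m/s.
Spread over the 21 km slope with efficiency ε = 0.26: R = ε·F/W = 0.26 × 595.2 / 21000 m = 7.369e-03 mm/s.
R = 7.369e-03 × 3600 = 26.5 mm/hr.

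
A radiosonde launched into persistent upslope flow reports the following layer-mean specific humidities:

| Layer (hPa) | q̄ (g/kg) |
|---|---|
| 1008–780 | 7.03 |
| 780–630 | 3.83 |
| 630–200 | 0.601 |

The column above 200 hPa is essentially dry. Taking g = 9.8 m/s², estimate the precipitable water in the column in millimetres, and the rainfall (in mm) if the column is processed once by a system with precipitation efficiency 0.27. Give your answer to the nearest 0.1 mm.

Precipitable water is the column-integrated vapour mass per unit area: PW = (1/g) Σ q̄ Δp, with q in kg/kg and Δp in Pa (1 kg/m² of water = 1 mm).
Layer 1008–780 hPa: Δp = 228 hPa = 22800 Pa, q̄ = 0.00703 kg/kg → 0.00703 × 22800 / 9.8 = 16.36 mm
Layer 780–630 hPa: Δp = 150 hPa = 15000 Pa, q̄ = 0.00383 kg/kg → 0.00383 × 15000 / 9.8 = 5.86 mm
Layer 630–200 hPa: Δp = 430 hPa = 43000 Pa, q̄ = 0.000601 kg/kg → 0.000601 × 43000 / 9.8 = 2.64 mm
PW = 16.36 + 5.86 + 2.64 = 24.86 ≈ 24.9 mm.
Rainfall = ε × PW = 0.27 × 24.9 = 6.7 mm.

PW ≈ 24.9 mm; rainfall ≈ 6.7 mm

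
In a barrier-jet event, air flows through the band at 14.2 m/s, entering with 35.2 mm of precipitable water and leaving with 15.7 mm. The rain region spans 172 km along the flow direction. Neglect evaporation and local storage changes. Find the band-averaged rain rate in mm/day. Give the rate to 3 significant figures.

Column moisture flux per unit crosswind length is F = V × PW.
Inflow: F_in = 14.2 × 35.2 = 499.84 mm·m/s
Outflow: F_out = 14.2 × 15.7 = 222.94 mm·m/s
Steady-state rate R = (F_in − F_out)/L = (499.84 − 222.94) / 172000 m = 1.610e-03 mm/s.
R = 1.610e-03 × 3600 × 24 = 139 mm/day.

R ≈ 139 mm/day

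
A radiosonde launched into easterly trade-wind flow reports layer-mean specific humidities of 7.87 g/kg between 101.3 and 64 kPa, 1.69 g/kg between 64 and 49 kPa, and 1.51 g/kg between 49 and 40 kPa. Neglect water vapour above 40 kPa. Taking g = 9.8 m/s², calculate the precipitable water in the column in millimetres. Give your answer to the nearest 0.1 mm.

PW ≈ 33.9 mm

Precipitable water is the column-integrated vapour mass per unit area: PW = (1/g) Σ q̄ Δp, with q in kg/kg and Δp in Pa (1 kg/m² of water = 1 mm).
Layer 101.3–64 kPa: Δp = 373 hPa = 37300 Pa, q̄ = 0.00787 kg/kg → 0.00787 × 37300 / 9.8 = 29.95 mm
Layer 64–49 kPa: Δp = 150 hPa = 15000 Pa, q̄ = 0.00169 kg/kg → 0.00169 × 15000 / 9.8 = 2.59 mm
Layer 49–40 kPa: Δp = 90 hPa = 9000 Pa, q̄ = 0.00151 kg/kg → 0.00151 × 9000 / 9.8 = 1.39 mm
PW = 29.95 + 2.59 + 1.39 = 33.93 ≈ 33.9 mm.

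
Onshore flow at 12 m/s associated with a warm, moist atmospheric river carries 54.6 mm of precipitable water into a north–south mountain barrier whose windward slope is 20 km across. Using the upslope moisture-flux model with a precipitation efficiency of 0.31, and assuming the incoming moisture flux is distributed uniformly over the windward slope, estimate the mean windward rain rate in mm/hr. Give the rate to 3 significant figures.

Incoming column moisture flux per unit ridge length: F = V × PW = 12 × 54.6 = 655.2 mm·m/s.
Spread over the 20 km slope with efficiency ε = 0.31: R = ε·F/W = 0.31 × 655.2 / 20000 m = 1.016e-02 mm/s.
R = 1.016e-02 × 3600 = 36.6 mm/hr.

R ≈ 36.6 mm/hr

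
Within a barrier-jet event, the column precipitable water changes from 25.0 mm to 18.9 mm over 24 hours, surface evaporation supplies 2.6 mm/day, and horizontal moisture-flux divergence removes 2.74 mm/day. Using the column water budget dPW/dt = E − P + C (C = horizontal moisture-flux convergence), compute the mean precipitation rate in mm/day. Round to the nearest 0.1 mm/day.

P ≈ 6.0 mm/day

dPW/dt = (18.9 − 25.0) mm / (24/24 day) = -6.100 mm/day.
P = E + C − dPW/dt = 2.6 + (-2.74) − (-6.100) = 6.0 mm/day.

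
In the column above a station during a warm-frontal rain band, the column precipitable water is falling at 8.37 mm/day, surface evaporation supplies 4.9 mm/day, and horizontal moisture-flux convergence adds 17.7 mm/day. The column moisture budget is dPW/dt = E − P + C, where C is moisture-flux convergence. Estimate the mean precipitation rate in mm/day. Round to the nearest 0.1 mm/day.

dPW/dt = -8.37 mm/day.
P = E + C − dPW/dt = 4.9 + (17.7) − (-8.37) = 31.0 mm/day.

P ≈ 31.0 mm/day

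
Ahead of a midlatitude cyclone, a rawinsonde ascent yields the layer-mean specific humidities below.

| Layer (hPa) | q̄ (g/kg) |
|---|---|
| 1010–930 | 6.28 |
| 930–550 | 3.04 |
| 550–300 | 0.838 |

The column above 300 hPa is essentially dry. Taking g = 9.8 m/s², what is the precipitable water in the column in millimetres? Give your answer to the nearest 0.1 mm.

PW ≈ 19.1 mm

Precipitable water is the column-integrated vapour mass per unit area: PW = (1/g) Σ q̄ Δp, with q in kg/kg and Δp in Pa (1 kg/m² of water = 1 mm).
Layer 1010–930 hPa: Δp = 80 hPa = 8000 Pa, q̄ = 0.00628 kg/kg → 0.00628 × 8000 / 9.8 = 5.13 mm
Layer 930–550 hPa: Δp = 380 hPa = 38000 Pa, q̄ = 0.00304 kg/kg → 0.00304 × 38000 / 9.8 = 11.79 mm
Layer 550–300 hPa: Δp = 250 hPa = 25000 Pa, q̄ = 0.000838 kg/kg → 0.000838 × 25000 / 9.8 = 2.14 mm
PW = 5.13 + 11.79 + 2.14 = 19.06 ≈ 19.1 mm.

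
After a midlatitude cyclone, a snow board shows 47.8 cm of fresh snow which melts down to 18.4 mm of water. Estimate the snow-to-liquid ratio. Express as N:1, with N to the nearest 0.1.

ratio ≈ 26.0

Ratio = snow depth / SWE = 478 mm / 18.4 mm = 26.0, i.e. 26.0:1.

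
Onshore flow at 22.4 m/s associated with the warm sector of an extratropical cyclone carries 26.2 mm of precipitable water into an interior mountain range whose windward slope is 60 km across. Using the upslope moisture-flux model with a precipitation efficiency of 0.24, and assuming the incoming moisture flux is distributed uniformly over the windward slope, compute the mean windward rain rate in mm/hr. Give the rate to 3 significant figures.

R ≈ 8.45 mm/hr

Incoming column moisture flux per unit ridge length: F = V × PW = 22.4 × 26.2 = 586.88 mm·m/s.
Spread over the 60 km slope with efficiency ε = 0.24: R = ε·F/W = 0.24 × 586.88 / 60000 m = 2.348e-03 mm/s.
R = 2.348e-03 × 3600 = 8.45 mm/hr.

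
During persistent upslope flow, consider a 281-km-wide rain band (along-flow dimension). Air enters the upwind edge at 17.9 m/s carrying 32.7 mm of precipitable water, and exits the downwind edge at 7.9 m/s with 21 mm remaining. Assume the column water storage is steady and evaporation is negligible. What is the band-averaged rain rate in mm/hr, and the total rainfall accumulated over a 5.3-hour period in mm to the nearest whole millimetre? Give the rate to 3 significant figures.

R ≈ 5.37 mm/hr; total ≈ 28 mm

Column moisture flux per unit crosswind length is F = V × PW.
Inflow: F_in = 17.9 × 32.7 = 585.33 mm·m/s
Outflow: F_out = 7.9 × 21 = 165.9 mm·m/s
Steady-state rate R = (F_in − F_out)/L = (585.33 − 165.9) / 281000 m = 1.493e-03 mm/s.
R = 1.493e-03 × 3600 = 5.37 mm/hr.
Over 5.3 h: total = 5.37 × 5.3 = 28.461 ≈ 28 mm.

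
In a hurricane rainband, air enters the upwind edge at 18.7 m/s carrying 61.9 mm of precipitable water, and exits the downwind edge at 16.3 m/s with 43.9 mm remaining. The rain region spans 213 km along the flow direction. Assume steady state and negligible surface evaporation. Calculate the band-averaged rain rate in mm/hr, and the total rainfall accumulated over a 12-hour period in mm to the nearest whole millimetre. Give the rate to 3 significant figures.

Column moisture flux per unit crosswind length is F = V × PW.
Inflow: F_in = 18.7 × 61.9 = 1157.53 mm·m/s
Outflow: F_out = 16.3 × 43.9 = 715.57 mm·m/s
Steady-state rate R = (F_in − F_out)/L = (1157.53 − 715.57) / 213000 m = 2.075e-03 mm/s.
R = 2.075e-03 × 3600 = 7.47 mm/hr.
Over 12 h: total = 7.47 × 12 = 89.64 ≈ 90 mm.

R ≈ 7.47 mm/hr; total ≈ 90 mm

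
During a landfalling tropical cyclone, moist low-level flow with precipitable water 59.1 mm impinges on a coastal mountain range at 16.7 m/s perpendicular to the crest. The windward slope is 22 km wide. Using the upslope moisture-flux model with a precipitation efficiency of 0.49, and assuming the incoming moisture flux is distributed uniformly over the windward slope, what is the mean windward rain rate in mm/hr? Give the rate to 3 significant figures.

R ≈ 79.1 mm/hr

Incoming column moisture flux per unit ridge length: F = V × PW = 16.7 × 59.1 = 986.97 mm·m/s.
Spread over the 22 km slope with efficiency ε = 0.49: R = ε·F/W = 0.49 × 986.97 / 22000 m = 2.198e-02 mm/s.
R = 2.198e-02 × 3600 = 79.1 mm/hr.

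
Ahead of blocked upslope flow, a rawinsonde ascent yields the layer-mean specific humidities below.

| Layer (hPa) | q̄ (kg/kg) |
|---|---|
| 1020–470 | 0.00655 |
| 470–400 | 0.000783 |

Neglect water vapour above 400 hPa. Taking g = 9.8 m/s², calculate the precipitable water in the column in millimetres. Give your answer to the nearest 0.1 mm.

PW ≈ 37.3 mm

Precipitable water is the column-integrated vapour mass per unit area: PW = (1/g) Σ q̄ Δp, with q in kg/kg and Δp in Pa (1 kg/m² of water = 1 mm).
Layer 1020–470 hPa: Δp = 550 hPa = 55000 Pa, q̄ = 0.00655 kg/kg → 0.00655 × 55000 / 9.8 = 36.76 mm
Layer 470–400 hPa: Δp = 70 hPa = 7000 Pa, q̄ = 0.000783 kg/kg → 0.000783 × 7000 / 9.8 = 0.56 mm
PW = 36.76 + 0.56 = 37.32 ≈ 37.3 mm.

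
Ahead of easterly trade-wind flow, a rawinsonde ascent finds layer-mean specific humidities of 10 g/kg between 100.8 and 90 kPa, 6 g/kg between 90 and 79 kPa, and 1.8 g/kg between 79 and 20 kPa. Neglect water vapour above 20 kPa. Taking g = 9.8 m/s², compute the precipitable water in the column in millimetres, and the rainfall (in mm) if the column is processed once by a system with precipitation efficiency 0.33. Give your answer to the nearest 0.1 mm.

PW ≈ 28.6 mm; rainfall ≈ 9.4 mm

Precipitable water is the column-integrated vapour mass per unit area: PW = (1/g) Σ q̄ Δp, with q in kg/kg and Δp in Pa (1 kg/m² of water = 1 mm).
Layer 100.8–90 kPa: Δp = 108 hPa = 10800 Pa, q̄ = 0.01 kg/kg → 0.01 × 10800 / 9.8 = 11.02 mm
Layer 90–79 kPa: Δp = 110 hPa = 11000 Pa, q̄ = 0.006 kg/kg → 0.006 × 11000 / 9.8 = 6.73 mm
Layer 79–20 kPa: Δp = 590 hPa = 59000 Pa, q̄ = 0.0018 kg/kg → 0.0018 × 59000 / 9.8 = 10.84 mm
PW = 11.02 + 6.73 + 10.84 = 28.59 ≈ 28.6 mm.
Rainfall = ε × PW = 0.33 × 28.6 = 9.4 mm.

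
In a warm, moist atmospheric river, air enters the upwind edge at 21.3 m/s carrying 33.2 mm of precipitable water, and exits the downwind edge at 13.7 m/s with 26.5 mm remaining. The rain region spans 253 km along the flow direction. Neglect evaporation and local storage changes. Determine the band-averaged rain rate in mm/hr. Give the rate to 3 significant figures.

Column moisture flux per unit crosswind length is F = V × PW.
Inflow: F_in = 21.3 × 33.2 = 707.16 mm·m/s
Outflow: F_out = 13.7 × 26.5 = 363.05 mm·m/s
Steady-state rate R = (F_in − F_out)/L = (707.16 − 363.05) / 253000 m = 1.360e-03 mm/s.
R = 1.360e-03 × 3600 = 4.90 mm/hr.

R ≈ 4.90 mm/hr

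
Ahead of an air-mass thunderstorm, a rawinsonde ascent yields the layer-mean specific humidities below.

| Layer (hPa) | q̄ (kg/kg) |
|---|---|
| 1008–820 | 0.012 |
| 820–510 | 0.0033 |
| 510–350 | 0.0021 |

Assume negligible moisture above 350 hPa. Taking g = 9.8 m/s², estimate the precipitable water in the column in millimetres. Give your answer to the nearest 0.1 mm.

Precipitable water is the column-integrated vapour mass per unit area: PW = (1/g) Σ q̄ Δp, with q in kg/kg and Δp in Pa (1 kg/m² of water = 1 mm).
Layer 1008–820 hPa: Δp = 188 hPa = 18800 Pa, q̄ = 0.012 kg/kg → 0.012 × 18800 / 9.8 = 23.02 mm
Layer 820–510 hPa: Δp = 310 hPa = 31000 Pa, q̄ = 0.0033 kg/kg → 0.0033 × 31000 / 9.8 = 10.44 mm
Layer 510–350 hPa: Δp = 160 hPa = 16000 Pa, q̄ = 0.0021 kg/kg → 0.0021 × 16000 / 9.8 = 3.43 mm
PW = 23.02 + 10.44 + 3.43 = 36.89 ≈ 36.9 mm.

PW ≈ 36.9 mm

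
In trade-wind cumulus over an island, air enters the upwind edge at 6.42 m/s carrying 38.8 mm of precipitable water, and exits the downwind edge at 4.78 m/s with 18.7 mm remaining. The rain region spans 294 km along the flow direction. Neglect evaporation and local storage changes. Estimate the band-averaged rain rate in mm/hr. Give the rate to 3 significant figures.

R ≈ 1.96 mm/hr

Column moisture flux per unit crosswind length is F = V × PW.
Inflow: F_in = 6.42 × 38.8 = 249.096 mm·m/s
Outflow: F_out = 4.78 × 18.7 = 89.386 mm·m/s
Steady-state rate R = (F_in − F_out)/L = (249.096 − 89.386) / 294000 m = 5.432e-04 mm/s.
R = 5.432e-04 × 3600 = 1.96 mm/hr.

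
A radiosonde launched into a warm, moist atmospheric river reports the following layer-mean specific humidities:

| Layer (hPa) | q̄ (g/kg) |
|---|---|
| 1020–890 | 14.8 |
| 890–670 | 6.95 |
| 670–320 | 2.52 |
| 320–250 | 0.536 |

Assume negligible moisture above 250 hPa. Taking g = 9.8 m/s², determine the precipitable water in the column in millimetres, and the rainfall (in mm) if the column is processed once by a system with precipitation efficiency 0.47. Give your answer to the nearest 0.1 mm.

Precipitable water is the column-integrated vapour mass per unit area: PW = (1/g) Σ q̄ Δp, with q in kg/kg and Δp in Pa (1 kg/m² of water = 1 mm).
Layer 1020–890 hPa: Δp = 130 hPa = 13000 Pa, q̄ = 0.0148 kg/kg → 0.0148 × 13000 / 9.8 = 19.63 mm
Layer 890–670 hPa: Δp = 220 hPa = 22000 Pa, q̄ = 0.00695 kg/kg → 0.00695 × 22000 / 9.8 = 15.60 mm
Layer 670–320 hPa: Δp = 350 hPa = 35000 Pa, q̄ = 0.00252 kg/kg → 0.00252 × 35000 / 9.8 = 9.00 mm
Layer 320–250 hPa: Δp = 70 hPa = 7000 Pa, q̄ = 0.000536 kg/kg → 0.000536 × 7000 / 9.8 = 0.38 mm
PW = 19.63 + 15.60 + 9.00 + 0.38 = 44.61 ≈ 44.6 mm.
Rainfall = ε × PW = 0.47 × 44.6 = 21.0 mm.

PW ≈ 44.6 mm; rainfall ≈ 21.0 mm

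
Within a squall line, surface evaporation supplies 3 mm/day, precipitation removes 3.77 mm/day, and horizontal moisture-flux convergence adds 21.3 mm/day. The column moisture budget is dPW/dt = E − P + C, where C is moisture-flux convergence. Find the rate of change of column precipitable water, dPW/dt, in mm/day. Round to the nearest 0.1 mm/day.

dPW/dt = E − P + C = 3 − 3.77 + (21.3) = 20.5 mm/day.

dPW/dt ≈ 20.5 mm/day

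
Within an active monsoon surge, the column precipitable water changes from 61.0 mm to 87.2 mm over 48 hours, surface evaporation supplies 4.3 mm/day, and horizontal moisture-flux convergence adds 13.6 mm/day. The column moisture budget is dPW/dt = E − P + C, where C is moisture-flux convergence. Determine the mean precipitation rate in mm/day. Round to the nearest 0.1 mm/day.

P ≈ 4.8 mm/day

dPW/dt = (87.2 − 61.0) mm / (48/24 day) = +13.100 mm/day.
P = E + C − dPW/dt = 4.3 + (13.6) − (+13.100) = 4.8 mm/day.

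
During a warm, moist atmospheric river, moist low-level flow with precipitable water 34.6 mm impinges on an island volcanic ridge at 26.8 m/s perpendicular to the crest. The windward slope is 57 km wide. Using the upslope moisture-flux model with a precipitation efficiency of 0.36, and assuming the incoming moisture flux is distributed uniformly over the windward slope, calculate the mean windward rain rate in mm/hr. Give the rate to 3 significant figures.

Incoming column moisture flux per unit ridge length: F = V × PW = 26.8 × 34.6 = 927.28 mm·m/s.
Spread over the 57 km slope with efficiency ε = 0.36: R = ε·F/W = 0.36 × 927.28 / 57000 m = 5.857e-03 mm/s.
R = 5.857e-03 × 3600 = 21.1 mm/hr.

R ≈ 21.1 mm/hr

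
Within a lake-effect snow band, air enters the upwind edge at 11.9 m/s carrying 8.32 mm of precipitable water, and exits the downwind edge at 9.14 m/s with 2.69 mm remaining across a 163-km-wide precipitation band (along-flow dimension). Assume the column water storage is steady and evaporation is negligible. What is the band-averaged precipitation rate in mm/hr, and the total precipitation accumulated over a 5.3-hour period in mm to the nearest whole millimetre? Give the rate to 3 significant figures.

Column moisture flux per unit crosswind length is F = V × PW.
Inflow: F_in = 11.9 × 8.32 = 99.008 mm·m/s
Outflow: F_out = 9.14 × 2.69 = 24.5866 mm·m/s
Steady-state rate R = (F_in − F_out)/L = (99.008 − 24.5866) / 163000 m = 4.566e-04 mm/s.
R = 4.566e-04 × 3600 = 1.64 mm/hr.
Over 5.3 h: total = 1.64 × 5.3 = 8.692 ≈ 9 mm.

R ≈ 1.64 mm/hr; total ≈ 9 mm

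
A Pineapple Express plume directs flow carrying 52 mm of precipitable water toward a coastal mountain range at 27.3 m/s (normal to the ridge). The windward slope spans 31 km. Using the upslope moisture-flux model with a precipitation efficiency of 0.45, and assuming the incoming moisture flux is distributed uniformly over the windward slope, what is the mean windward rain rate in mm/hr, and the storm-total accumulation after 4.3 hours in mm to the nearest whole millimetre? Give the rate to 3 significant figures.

R ≈ 74.2 mm/hr; total ≈ 319 mm

Incoming column moisture flux per unit ridge length: F = V × PW = 27.3 × 52 = 1419.6 mm·m/s.
Spread over the 31 km slope with efficiency ε = 0.45: R = ε·F/W = 0.45 × 1419.6 / 31000 m = 2.061e-02 mm/s.
R = 2.061e-02 × 3600 = 74.2 mm/hr.
Over 4.3 h: total = 74.2 × 4.3 = 319.06 ≈ 319 mm.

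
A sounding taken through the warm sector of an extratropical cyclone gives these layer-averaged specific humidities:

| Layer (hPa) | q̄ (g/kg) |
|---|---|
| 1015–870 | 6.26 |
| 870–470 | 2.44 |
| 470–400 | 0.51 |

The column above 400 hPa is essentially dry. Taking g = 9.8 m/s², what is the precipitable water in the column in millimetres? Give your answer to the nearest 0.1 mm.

Precipitable water is the column-integrated vapour mass per unit area: PW = (1/g) Σ q̄ Δp, with q in kg/kg and Δp in Pa (1 kg/m² of water = 1 mm).
Layer 1015–870 hPa: Δp = 145 hPa = 14500 Pa, q̄ = 0.00626 kg/kg → 0.00626 × 14500 / 9.8 = 9.26 mm
Layer 870–470 hPa: Δp = 400 hPa = 40000 Pa, q̄ = 0.00244 kg/kg → 0.00244 × 40000 / 9.8 = 9.96 mm
Layer 470–400 hPa: Δp = 70 hPa = 7000 Pa, q̄ = 0.00051 kg/kg → 0.00051 × 7000 / 9.8 = 0.36 mm
PW = 9.26 + 9.96 + 0.36 = 19.58 ≈ 19.6 mm.

PW ≈ 19.6 mm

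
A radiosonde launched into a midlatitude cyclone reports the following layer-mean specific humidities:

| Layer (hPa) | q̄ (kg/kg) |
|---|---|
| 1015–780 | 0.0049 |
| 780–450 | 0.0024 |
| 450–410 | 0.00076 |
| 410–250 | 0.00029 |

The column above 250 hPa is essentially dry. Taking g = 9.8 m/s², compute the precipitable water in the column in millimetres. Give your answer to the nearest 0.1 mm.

PW ≈ 20.6 mm

Precipitable water is the column-integrated vapour mass per unit area: PW = (1/g) Σ q̄ Δp, with q in kg/kg and Δp in Pa (1 kg/m² of water = 1 mm).
Layer 1015–780 hPa: Δp = 235 hPa = 23500 Pa, q̄ = 0.0049 kg/kg → 0.0049 × 23500 / 9.8 = 11.75 mm
Layer 780–450 hPa: Δp = 330 hPa = 33000 Pa, q̄ = 0.0024 kg/kg → 0.0024 × 33000 / 9.8 = 8.08 mm
Layer 450–410 hPa: Δp = 40 hPa = 4000 Pa, q̄ = 0.00076 kg/kg → 0.00076 × 4000 / 9.8 = 0.31 mm
Layer 410–250 hPa: Δp = 160 hPa = 16000 Pa, q̄ = 0.00029 kg/kg → 0.00029 × 16000 / 9.8 = 0.47 mm
PW = 11.75 + 8.08 + 0.31 + 0.47 = 20.61 ≈ 20.6 mm.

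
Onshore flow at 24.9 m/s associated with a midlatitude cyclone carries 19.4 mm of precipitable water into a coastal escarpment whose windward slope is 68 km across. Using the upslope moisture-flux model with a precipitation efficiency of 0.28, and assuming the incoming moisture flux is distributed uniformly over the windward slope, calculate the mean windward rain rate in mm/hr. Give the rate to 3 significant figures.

R ≈ 7.16 mm/hr

Incoming column moisture flux per unit ridge length: F = V × PW = 24.9 × 19.4 = 483.06 mm·m/s.
Spread over the 68 km slope with efficiency ε = 0.28: R = ε·F/W = 0.28 × 483.06 / 68000 m = 1.989e-03 mm/s.
R = 1.989e-03 × 3600 = 7.16 mm/hr.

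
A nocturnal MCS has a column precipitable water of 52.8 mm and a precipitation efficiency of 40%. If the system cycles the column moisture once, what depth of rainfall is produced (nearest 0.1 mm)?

rainfall ≈ 21.1 mm

Rainfall = ε × PW = 0.40 × 52.8 = 21.1 mm.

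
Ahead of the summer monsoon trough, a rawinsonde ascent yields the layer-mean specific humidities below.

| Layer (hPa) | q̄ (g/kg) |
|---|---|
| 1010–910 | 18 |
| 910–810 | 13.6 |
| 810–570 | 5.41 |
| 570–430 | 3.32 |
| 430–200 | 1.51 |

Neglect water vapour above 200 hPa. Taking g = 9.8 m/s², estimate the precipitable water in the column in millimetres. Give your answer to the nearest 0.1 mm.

Precipitable water is the column-integrated vapour mass per unit area: PW = (1/g) Σ q̄ Δp, with q in kg/kg and Δp in Pa (1 kg/m² of water = 1 mm).
Layer 1010–910 hPa: Δp = 100 hPa = 10000 Pa, q̄ = 0.018 kg/kg → 0.018 × 10000 / 9.8 = 18.37 mm
Layer 910–810 hPa: Δp = 100 hPa = 10000 Pa, q̄ = 0.0136 kg/kg → 0.0136 × 10000 / 9.8 = 13.88 mm
Layer 810–570 hPa: Δp = 240 hPa = 24000 Pa, q̄ = 0.00541 kg/kg → 0.00541 × 24000 / 9.8 = 13.25 mm
Layer 570–430 hPa: Δp = 140 hPa = 14000 Pa, q̄ = 0.00332 kg/kg → 0.00332 × 14000 / 9.8 = 4.74 mm
Layer 430–200 hPa: Δp = 230 hPa = 23000 Pa, q̄ = 0.00151 kg/kg → 0.00151 × 23000 / 9.8 = 3.54 mm
PW = 18.37 + 13.88 + 13.25 + 4.74 + 3.54 = 53.78 ≈ 53.8 mm.

PW ≈ 53.8 mm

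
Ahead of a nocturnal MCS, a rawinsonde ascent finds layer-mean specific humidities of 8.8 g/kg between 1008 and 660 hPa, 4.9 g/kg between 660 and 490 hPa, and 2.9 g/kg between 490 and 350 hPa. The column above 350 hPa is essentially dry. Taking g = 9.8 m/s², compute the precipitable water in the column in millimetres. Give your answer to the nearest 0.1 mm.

Precipitable water is the column-integrated vapour mass per unit area: PW = (1/g) Σ q̄ Δp, with q in kg/kg and Δp in Pa (1 kg/m² of water = 1 mm).
Layer 1008–660 hPa: Δp = 348 hPa = 34800 Pa, q̄ = 0.0088 kg/kg → 0.0088 × 34800 / 9.8 = 31.25 mm
Layer 660–490 hPa: Δp = 170 hPa = 17000 Pa, q̄ = 0.0049 kg/kg → 0.0049 × 17000 / 9.8 = 8.50 mm
Layer 490–350 hPa: Δp = 140 hPa = 14000 Pa, q̄ = 0.0029 kg/kg → 0.0029 × 14000 / 9.8 = 4.14 mm
PW = 31.25 + 8.50 + 4.14 = 43.89 ≈ 43.9 mm.

PW ≈ 43.9 mm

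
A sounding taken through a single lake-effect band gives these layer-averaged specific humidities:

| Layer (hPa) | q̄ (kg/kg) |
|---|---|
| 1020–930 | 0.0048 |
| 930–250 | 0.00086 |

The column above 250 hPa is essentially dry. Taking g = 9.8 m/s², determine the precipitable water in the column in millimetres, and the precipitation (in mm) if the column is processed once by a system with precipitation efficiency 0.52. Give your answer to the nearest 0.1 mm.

PW ≈ 10.4 mm; precipitation ≈ 5.4 mm

Precipitable water is the column-integrated vapour mass per unit area: PW = (1/g) Σ q̄ Δp, with q in kg/kg and Δp in Pa (1 kg/m² of water = 1 mm).
Layer 1020–930 hPa: Δp = 90 hPa = 9000 Pa, q̄ = 0.0048 kg/kg → 0.0048 × 9000 / 9.8 = 4.41 mm
Layer 930–250 hPa: Δp = 680 hPa = 68000 Pa, q̄ = 0.00086 kg/kg → 0.00086 × 68000 / 9.8 = 5.97 mm
PW = 4.41 + 5.97 = 10.38 ≈ 10.4 mm.
Precipitation = ε × PW = 0.52 × 10.4 = 5.4 mm.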